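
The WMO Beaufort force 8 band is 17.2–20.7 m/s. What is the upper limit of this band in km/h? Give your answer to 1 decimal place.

74.5 km/h

17.2–20.7 m/s × 3.6 = 61.9–74.5 km/h.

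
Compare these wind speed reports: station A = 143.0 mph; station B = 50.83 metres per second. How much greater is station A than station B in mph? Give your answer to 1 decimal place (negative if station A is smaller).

station B: 50.83 m/s = 113.703 mph.
Difference: 143.000 − 113.703 = 29.3 mph.

29.3 mph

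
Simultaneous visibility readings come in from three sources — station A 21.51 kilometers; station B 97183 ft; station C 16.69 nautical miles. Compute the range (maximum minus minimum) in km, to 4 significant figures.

9.400 km

station B: 97183 ft = 29.62138 km.
station C: 16.69 nmi = 30.90988 km.
Spread: 30.90988 − 21.51000 = 9.400 km.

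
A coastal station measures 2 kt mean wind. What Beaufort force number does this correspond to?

2 kt lies in the Beaufort 1 band (light air, 1–3 kt).

Beaufort force 1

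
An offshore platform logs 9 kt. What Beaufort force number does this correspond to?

Beaufort force 3

9 kt lies in the Beaufort 3 band (gentle breeze, 7–10 kt).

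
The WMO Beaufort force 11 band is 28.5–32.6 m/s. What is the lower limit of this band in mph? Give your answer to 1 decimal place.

63.8 mph

28.5–32.6 m/s × 2.237 = 63.8–72.9 mph.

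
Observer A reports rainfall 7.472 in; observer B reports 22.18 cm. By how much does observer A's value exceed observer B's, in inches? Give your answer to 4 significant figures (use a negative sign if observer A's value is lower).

-1.260 in

observer B: 22.18 cm = 8.73228 in.
Difference: 7.47200 − 8.73228 = -1.260 in.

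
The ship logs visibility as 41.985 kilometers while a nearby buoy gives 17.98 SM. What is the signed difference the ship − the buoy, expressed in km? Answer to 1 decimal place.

13.0 km

the buoy: 17.98 SM = 28.936 km.
Difference: 41.985 − 28.936 = 13.0 km.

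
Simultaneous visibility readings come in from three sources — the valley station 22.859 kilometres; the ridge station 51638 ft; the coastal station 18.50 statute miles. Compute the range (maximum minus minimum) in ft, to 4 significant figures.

the valley station: 22.859 km = 74996.72 ft.
the coastal station: 18.50 SM = 97680.00 ft.
Spread: 97680.00 − 51638.00 = 46040 ft.

46040 ft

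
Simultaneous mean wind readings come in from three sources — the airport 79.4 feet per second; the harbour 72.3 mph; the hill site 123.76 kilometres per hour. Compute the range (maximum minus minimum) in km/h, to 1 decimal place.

36.6 km/h

the airport: 79.4 ft/s = 87.124 km/h.
the harbour: 72.3 mph = 116.356 km/h.
Spread: 123.760 − 87.124 = 36.6 km/h.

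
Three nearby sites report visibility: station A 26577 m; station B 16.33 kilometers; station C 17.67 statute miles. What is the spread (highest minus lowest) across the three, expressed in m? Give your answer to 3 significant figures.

station B: 16.33 km = 16330.00 m.
station C: 17.67 SM = 28437.11 m.
Spread: 28437.11 − 16330.00 = 12100 m.

12100 m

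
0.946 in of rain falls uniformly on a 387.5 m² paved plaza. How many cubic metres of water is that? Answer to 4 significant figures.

9.311 cubic metres

Depth: 0.946 in × 25.4 = 24.0284 mm.
1 mm over 1 m² is 1 L, so volume = 24.0284 × 387.5 = 9311.005 L = 9.311 m³.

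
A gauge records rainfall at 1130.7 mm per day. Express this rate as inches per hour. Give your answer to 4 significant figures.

1130.7 mm/day × 0.0393701 in/mm × 0.0416667 day/hour = 1.855 in/hour.

1.855 in/hour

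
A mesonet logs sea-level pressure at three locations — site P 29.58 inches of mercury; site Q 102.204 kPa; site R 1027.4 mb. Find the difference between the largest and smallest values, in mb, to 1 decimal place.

25.7 mb

site P: 29.58 inHg = 1001.694 mb.
site Q: 102.204 kPa = 1022.040 mb.
Spread: 1027.400 − 1001.694 = 25.7 mb.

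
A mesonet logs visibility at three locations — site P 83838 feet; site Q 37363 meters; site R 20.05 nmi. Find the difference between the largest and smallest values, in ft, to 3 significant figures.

site Q: 37363 m = 122582.02 ft.
site R: 20.05 nmi = 121826.12 ft.
Spread: 122582.02 − 83838.00 = 38700 ft.

38700 ft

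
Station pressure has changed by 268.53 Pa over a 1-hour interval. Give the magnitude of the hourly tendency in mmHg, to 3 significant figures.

2.01 mmHg per hour

268.53 Pa / 1 h × 0.00750062 mmHg/Pa = 2.01 mmHg/h.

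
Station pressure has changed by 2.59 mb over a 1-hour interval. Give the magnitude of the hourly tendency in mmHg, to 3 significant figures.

2.59 mb / 1 h × 0.750062 mmHg/mb = 1.94 mmHg/h.

1.94 mmHg per hour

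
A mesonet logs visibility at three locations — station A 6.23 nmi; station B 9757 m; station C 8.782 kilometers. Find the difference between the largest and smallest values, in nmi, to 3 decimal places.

station B: 9757 m = 5.26836 nmi.
station C: 8.782 km = 4.74190 nmi.
Spread: 6.23000 − 4.74190 = 1.488 nmi.

1.488 nmi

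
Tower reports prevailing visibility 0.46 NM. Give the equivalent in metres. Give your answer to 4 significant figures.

851.9 m

1 nmi = 1852 m, so 0.46 × 1852 = 851.9 m.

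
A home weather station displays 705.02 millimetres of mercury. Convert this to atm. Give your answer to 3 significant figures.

0.928 atm

1 mmHg = 0.00131579 atm, so 705.02 × 0.00131579 = 0.928 atm.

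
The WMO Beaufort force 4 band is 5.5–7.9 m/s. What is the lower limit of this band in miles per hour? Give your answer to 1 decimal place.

5.5–7.9 m/s × 2.237 = 12.3–17.7 mph.

12.3 mph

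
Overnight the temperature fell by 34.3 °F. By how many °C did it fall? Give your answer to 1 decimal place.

For a temperature change the 32° offset cancels: Δ°C = 34.3 × 0.5556 = 19.1 °C.

19.1 °C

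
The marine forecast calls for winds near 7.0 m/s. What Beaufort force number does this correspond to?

Beaufort force 4

7.0 m/s lies in the Beaufort 4 band (moderate breeze, 5.5–7.9 m/s).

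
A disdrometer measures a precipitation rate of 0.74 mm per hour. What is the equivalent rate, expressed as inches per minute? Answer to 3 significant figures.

0.74 mm/hour × 0.0393701 in/mm × 0.0166667 hour/minute = 0.000486 in/minute.

0.000486 in/minute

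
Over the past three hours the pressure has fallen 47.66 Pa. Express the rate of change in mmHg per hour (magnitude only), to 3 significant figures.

47.66 Pa / 3 h × 0.00750062 mmHg/Pa = 0.119 mmHg/h.

0.119 mmHg per hour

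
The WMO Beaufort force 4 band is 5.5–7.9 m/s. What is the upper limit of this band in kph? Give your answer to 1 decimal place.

28.4 km/h

5.5–7.9 m/s × 3.6 = 19.8–28.4 km/h.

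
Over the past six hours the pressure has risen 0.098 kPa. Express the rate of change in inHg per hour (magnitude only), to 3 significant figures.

0.098 kPa / 6 h × 0.2953 inHg/kPa = 0.00482 inHg/h.

0.00482 inHg per hour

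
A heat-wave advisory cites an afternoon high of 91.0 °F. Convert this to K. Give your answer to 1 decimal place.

305.9 K

First to °C: 32.78 °C.
Then to K: 305.9 K.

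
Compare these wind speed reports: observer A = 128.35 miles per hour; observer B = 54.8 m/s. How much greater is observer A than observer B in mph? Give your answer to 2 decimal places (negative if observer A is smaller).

observer B: 54.8 m/s = 122.5841 mph.
Difference: 128.3500 − 122.5841 = 5.77 mph.

5.77 mph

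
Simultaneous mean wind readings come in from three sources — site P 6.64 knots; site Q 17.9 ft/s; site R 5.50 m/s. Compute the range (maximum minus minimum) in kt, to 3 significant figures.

site Q: 17.9 ft/s = 10.6055 kt.
site R: 5.50 m/s = 10.6911 kt.
Spread: 10.6911 − 6.6400 = 4.05 kt.

4.05 kt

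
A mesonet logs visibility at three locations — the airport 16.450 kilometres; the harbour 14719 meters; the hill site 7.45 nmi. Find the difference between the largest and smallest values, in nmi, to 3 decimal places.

1.432 nmi

the airport: 16.450 km = 8.88229 nmi.
the harbour: 14719 m = 7.94762 nmi.
Spread: 8.88229 − 7.45000 = 1.432 nmi.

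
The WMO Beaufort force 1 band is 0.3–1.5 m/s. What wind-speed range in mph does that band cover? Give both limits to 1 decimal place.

0.7 to 3.4 mph

0.3–1.5 m/s × 2.237 = 0.7–3.4 mph.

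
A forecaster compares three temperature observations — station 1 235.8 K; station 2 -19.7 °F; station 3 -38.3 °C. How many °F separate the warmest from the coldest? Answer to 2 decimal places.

17.24 °F

station 1: 235.8 K = -37.350 °C.
station 2: -19.7 °F = -28.722 °C.
Spread: (-28.722) − (-38.300) = 9.578 °C = 17.24 °F.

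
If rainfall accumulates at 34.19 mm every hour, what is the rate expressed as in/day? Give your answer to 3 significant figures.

34.19 mm/hour × 0.0393701 in/mm × 24 hour/day = 32.3 in/day.

32.3 in/day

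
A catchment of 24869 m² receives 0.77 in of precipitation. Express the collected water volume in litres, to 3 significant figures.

486000 litres

Depth: 0.77 in × 25.4 = 19.558 mm.
1 mm over 1 m² is 1 L, so volume = 19.558 × 24869 = 486387.9 L ≈ 486000 L.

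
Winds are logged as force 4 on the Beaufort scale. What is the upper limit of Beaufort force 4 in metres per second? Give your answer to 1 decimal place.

7.9 m/s

Beaufort 4 (moderate breeze) spans 5.5–7.9 m/s.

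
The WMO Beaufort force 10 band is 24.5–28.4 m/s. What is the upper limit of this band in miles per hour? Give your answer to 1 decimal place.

24.5–28.4 m/s × 2.237 = 54.8–63.5 mph.

63.5 mph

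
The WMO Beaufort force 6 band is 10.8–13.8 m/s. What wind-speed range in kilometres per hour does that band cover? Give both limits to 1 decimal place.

38.9 to 49.7 km/h

10.8–13.8 m/s × 3.6 = 38.9–49.7 km/h.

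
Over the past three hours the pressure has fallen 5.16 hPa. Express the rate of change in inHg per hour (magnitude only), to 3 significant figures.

0.0508 inHg per hour

5.16 hPa / 3 h × 0.02953 inHg/hPa = 0.0508 inHg/h.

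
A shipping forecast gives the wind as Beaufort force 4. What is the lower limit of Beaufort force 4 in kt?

11 kt

Beaufort 4 (moderate breeze) spans 11–16 knots.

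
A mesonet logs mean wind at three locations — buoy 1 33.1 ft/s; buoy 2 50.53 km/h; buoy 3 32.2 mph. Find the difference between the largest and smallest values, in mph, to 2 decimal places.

buoy 1: 33.1 ft/s = 22.5682 mph.
buoy 2: 50.53 km/h = 31.3979 mph.
Spread: 32.2000 − 22.5682 = 9.63 mph.

9.63 mph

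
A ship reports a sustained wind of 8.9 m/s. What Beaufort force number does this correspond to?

8.9 m/s lies in the Beaufort 5 band (fresh breeze, 8.0–10.7 m/s).

Beaufort force 5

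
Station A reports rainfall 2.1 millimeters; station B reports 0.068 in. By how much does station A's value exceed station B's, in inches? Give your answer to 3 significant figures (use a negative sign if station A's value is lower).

0.0147 in

station A: 2.1 mm = 0.082677 in.
Difference: 0.082677 − 0.068000 = 0.0147 in.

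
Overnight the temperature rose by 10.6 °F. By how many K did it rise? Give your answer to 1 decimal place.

5.9 K

A change of 1 °C equals a change of 1.8 °F: ΔK = 10.6 × 0.5556 = 5.9 K.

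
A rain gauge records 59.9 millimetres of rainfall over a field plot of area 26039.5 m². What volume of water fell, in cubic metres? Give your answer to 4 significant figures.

1 mm over 1 m² is 1 L, so volume = 59.9 × 26039.5 = 1559766.1 L = 1560 m³.

1560 cubic metres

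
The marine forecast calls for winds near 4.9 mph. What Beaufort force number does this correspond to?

4.9 mph = 2.2 m/s, which is Beaufort 2 (light breeze, 1.6–3.3 m/s).

Beaufort force 2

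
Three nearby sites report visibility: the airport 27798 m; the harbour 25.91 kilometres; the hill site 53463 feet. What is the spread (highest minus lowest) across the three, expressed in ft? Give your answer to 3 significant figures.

the airport: 27798 m = 91200.79 ft.
the harbour: 25.91 km = 85006.56 ft.
Spread: 91200.79 − 53463.00 = 37700 ft.

37700 ft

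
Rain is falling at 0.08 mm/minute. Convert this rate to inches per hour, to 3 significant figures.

0.08 mm/minute × 0.0393701 in/mm × 60 minute/hour = 0.189 in/hour.

0.189 in/hour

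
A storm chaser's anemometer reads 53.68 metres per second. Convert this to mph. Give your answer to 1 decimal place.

1 m/s = 2.23694 mph, so 53.68 × 2.23694 = 120.1 mph.

120.1 mph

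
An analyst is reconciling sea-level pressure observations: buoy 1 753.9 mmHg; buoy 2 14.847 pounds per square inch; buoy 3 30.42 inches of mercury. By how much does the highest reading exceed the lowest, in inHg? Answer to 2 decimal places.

buoy 1: 753.9 mmHg = 29.6811 inHg.
buoy 2: 14.847 psi = 30.2288 inHg.
Spread: 30.4200 − 29.6811 = 0.74 inHg.

0.74 inHg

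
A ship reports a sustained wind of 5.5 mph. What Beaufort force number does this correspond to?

5.5 mph = 2.5 m/s, which is Beaufort 2 (light breeze, 1.6–3.3 m/s).

Beaufort force 2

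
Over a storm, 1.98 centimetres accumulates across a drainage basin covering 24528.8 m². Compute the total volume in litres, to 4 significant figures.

485700 litres

Depth: 1.98 cm × 10 = 19.8 mm.
1 mm over 1 m² is 1 L, so volume = 19.8 × 24528.8 = 485670.24 L ≈ 485700 L.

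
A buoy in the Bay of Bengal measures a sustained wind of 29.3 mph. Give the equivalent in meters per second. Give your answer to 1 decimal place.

1 mph = 0.44704 m/s, so 29.3 × 0.44704 = 13.1 m/s.

13.1 m/s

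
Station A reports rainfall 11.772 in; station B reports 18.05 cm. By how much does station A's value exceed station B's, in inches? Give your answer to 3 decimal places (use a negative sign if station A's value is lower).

4.666 in

station B: 18.05 cm = 7.10630 in.
Difference: 11.77200 − 7.10630 = 4.666 in.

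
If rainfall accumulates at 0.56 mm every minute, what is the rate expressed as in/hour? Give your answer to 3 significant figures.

1.32 in/hour

0.56 mm/minute × 0.0393701 in/mm × 60 minute/hour = 1.32 in/hour.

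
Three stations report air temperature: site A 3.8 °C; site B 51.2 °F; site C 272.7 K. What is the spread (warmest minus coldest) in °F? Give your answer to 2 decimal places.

site B: 51.2 °F = 10.667 °C.
site C: 272.7 K = -0.450 °C.
Spread: 10.667 − (-0.450) = 11.117 °C = 20.01 °F.

20.01 °F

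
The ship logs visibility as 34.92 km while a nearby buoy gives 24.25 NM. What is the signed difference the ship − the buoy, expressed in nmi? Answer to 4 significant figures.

-5.395 nmi

the ship: 34.92 km = 18.85529 nmi.
Difference: 18.85529 − 24.25000 = -5.395 nmi.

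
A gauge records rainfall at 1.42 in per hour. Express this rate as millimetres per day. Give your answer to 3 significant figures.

866 mm/day

1.42 in/hour × 25.4 mm/in × 24 hour/day = 866 mm/day.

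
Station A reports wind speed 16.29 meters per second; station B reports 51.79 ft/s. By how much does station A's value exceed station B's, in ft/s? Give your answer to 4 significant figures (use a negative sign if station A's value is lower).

station A: 16.29 m/s = 53.44488 ft/s.
Difference: 53.44488 − 51.79000 = 1.655 ft/s.

1.655 ft/s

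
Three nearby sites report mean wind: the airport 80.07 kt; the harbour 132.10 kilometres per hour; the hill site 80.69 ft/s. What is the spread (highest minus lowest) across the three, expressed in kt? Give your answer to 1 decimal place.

the harbour: 132.10 km/h = 71.328 kt.
the hill site: 80.69 ft/s = 47.808 kt.
Spread: 80.070 − 47.808 = 32.3 kt.

32.3 kt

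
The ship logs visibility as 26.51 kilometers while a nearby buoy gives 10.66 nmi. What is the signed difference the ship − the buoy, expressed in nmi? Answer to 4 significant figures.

the ship: 26.51 km = 14.31425 nmi.
Difference: 14.31425 − 10.66000 = 3.654 nmi.

3.654 nmi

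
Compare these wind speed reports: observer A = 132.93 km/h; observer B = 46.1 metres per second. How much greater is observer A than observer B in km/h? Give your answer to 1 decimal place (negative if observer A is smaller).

observer B: 46.1 m/s = 165.960 km/h.
Difference: 132.930 − 165.960 = -33.0 km/h.

-33.0 km/h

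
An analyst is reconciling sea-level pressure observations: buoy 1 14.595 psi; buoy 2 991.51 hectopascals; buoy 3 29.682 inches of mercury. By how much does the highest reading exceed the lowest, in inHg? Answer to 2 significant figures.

buoy 1: 14.595 psi = 29.7157 inHg.
buoy 2: 991.51 hPa = 29.2793 inHg.
Spread: 29.7157 − 29.2793 = 0.44 inHg.

0.44 inHg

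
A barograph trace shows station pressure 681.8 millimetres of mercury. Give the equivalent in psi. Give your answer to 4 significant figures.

1 mmHg = 0.0193368 psi, so 681.8 × 0.0193368 = 13.18 psi.

13.18 psi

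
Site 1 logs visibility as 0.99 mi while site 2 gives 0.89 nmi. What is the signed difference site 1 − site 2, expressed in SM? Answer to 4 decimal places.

-0.0342 SM

site 2: 0.89 nmi = 1.024194 SM.
Difference: 0.990000 − 1.024194 = -0.0342 SM.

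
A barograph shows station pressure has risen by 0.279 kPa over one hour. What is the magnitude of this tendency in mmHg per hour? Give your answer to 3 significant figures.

0.279 kPa / 1 h × 7.50062 mmHg/kPa = 2.09 mmHg/h.

2.09 mmHg per hour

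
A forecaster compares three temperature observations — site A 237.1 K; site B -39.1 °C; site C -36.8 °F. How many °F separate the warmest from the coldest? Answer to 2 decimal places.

site A: 237.1 K = -36.050 °C.
site C: -36.8 °F = -38.222 °C.
Spread: (-36.050) − (-39.100) = 3.050 °C = 5.49 °F.

5.49 °F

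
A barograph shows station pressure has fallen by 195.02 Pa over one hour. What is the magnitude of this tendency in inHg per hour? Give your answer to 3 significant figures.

0.0576 inHg per hour

195.02 Pa / 1 h × 0.0002953 inHg/Pa = 0.0576 inHg/h.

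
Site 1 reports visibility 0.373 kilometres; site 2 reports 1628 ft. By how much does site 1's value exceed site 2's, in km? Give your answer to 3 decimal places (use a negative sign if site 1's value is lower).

site 2: 1628 ft = 0.49621 km.
Difference: 0.37300 − 0.49621 = -0.123 km.

-0.123 km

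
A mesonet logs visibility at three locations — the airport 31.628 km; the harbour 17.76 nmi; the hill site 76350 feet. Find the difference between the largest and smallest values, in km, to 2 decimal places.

the harbour: 17.76 nmi = 32.8915 km.
the hill site: 76350 ft = 23.2715 km.
Spread: 32.8915 − 23.2715 = 9.62 km.

9.62 km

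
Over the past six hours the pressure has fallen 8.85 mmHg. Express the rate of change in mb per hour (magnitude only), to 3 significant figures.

8.85 mmHg / 6 h × 1.33322 mb/mmHg = 1.97 mb/h.

1.97 mb per hour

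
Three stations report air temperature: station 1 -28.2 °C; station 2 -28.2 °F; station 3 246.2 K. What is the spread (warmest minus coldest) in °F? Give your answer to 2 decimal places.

11.69 °F

station 2: -28.2 °F = -33.444 °C.
station 3: 246.2 K = -26.950 °C.
Spread: (-26.950) − (-33.444) = 6.494 °C = 11.69 °F.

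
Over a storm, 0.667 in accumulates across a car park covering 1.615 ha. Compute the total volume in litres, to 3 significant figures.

Depth: 0.667 in × 25.4 = 16.9418 mm.
Area: 1.615 ha = 16150 m².
1 mm over 1 m² is 1 L, so volume = 16.9418 × 16150 = 273610.07 L ≈ 274000 L.

274000 litres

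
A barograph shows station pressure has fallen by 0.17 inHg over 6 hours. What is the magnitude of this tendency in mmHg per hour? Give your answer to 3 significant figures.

0.17 inHg / 6 h × 25.4 mmHg/inHg = 0.720 mmHg/h.

0.720 mmHg per hour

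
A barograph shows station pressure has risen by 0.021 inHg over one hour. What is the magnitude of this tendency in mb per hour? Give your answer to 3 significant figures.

0.711 mb per hour

0.021 inHg / 1 h × 33.8639 mb/inHg = 0.711 mb/h.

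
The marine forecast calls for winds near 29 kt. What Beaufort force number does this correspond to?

Beaufort force 7

29 kt lies in the Beaufort 7 band (near gale, 28–33 kt).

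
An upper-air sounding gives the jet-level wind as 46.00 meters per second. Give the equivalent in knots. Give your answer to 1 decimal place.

1 m/s = 1.94384 kt, so 46.00 × 1.94384 = 89.4 kt.

89.4 kt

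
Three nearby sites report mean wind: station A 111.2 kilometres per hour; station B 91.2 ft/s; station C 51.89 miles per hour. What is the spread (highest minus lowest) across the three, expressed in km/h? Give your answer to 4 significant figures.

27.69 km/h

station B: 91.2 ft/s = 100.0719 km/h.
station C: 51.89 mph = 83.5089 km/h.
Spread: 111.2000 − 83.5089 = 27.69 km/h.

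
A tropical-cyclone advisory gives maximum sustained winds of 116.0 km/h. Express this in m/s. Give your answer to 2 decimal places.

1 km/h = 0.277778 m/s, so 116.0 × 0.277778 = 32.22 m/s.

32.22 m/s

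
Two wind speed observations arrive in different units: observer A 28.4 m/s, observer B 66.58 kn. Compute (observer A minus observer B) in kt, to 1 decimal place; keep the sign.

-11.4 kt

observer A: 28.4 m/s = 55.205 kt.
Difference: 55.205 − 66.580 = -11.4 kt.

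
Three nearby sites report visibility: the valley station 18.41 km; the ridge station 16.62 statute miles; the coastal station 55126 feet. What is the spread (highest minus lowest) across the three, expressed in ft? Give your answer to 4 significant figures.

32630 ft

the valley station: 18.41 km = 60400.26 ft.
the ridge station: 16.62 SM = 87753.60 ft.
Spread: 87753.60 − 55126.00 = 32630 ft.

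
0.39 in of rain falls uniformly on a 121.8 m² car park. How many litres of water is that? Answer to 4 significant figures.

Depth: 0.39 in × 25.4 = 9.906 mm.
1 mm over 1 m² is 1 L, so volume = 9.906 × 121.8 = 1206.5508 L ≈ 1207 L.

1207 litres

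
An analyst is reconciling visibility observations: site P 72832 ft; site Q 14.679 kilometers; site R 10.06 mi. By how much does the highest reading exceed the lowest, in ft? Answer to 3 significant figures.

24700 ft

site Q: 14.679 km = 48159.45 ft.
site R: 10.06 SM = 53116.80 ft.
Spread: 72832.00 − 48159.45 = 24700 ft.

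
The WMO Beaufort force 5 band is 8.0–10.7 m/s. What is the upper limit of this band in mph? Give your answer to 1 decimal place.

8.0–10.7 m/s × 2.237 = 17.9–23.9 mph.

23.9 mph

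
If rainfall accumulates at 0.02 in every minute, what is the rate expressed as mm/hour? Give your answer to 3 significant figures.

0.02 in/minute × 25.4 mm/in × 60 minute/hour = 30.5 mm/hour.

30.5 mm/hour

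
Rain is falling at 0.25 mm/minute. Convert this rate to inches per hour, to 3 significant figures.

0.25 mm/minute × 0.0393701 in/mm × 60 minute/hour = 0.591 in/hour.

0.591 in/hour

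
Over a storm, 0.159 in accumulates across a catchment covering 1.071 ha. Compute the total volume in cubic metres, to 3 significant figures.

43.3 cubic metres

Depth: 0.159 in × 25.4 = 4.0386 mm.
Area: 1.071 ha = 10710 m².
1 mm over 1 m² is 1 L, so volume = 4.0386 × 10710 = 43253.406 L = 43.3 m³.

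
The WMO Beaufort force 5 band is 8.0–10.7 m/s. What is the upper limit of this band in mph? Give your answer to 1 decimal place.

23.9 mph

8.0–10.7 m/s × 2.237 = 17.9–23.9 mph.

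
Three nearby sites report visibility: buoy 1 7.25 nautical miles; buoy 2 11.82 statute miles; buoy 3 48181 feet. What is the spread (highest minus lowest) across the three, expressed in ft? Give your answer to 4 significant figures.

buoy 1: 7.25 nmi = 44051.84 ft.
buoy 2: 11.82 SM = 62409.60 ft.
Spread: 62409.60 − 44051.84 = 18360 ft.

18360 ft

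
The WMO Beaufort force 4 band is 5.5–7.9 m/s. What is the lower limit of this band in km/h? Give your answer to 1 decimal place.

5.5–7.9 m/s × 3.6 = 19.8–28.4 km/h.

19.8 km/h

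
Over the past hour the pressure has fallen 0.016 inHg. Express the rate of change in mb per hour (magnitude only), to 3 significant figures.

0.542 mb per hour

0.016 inHg / 1 h × 33.8639 mb/inHg = 0.542 mb/h.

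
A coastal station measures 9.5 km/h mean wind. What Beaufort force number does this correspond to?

Beaufort force 2

9.5 km/h = 2.6 m/s, which is Beaufort 2 (light breeze, 1.6–3.3 m/s).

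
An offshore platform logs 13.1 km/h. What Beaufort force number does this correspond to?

Beaufort force 3

13.1 km/h = 3.6 m/s, which is Beaufort 3 (gentle breeze, 3.4–5.4 m/s).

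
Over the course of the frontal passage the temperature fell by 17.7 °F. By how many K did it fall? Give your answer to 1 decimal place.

9.8 K

For a temperature change the 32° offset cancels: ΔK = 17.7 × 0.5556 = 9.8 K.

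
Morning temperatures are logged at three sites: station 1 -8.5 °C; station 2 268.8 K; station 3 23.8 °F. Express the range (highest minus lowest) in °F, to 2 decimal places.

7.47 °F

station 2: 268.8 K = -4.350 °C.
station 3: 23.8 °F = -4.556 °C.
Spread: (-4.350) − (-8.500) = 4.150 °C = 7.47 °F.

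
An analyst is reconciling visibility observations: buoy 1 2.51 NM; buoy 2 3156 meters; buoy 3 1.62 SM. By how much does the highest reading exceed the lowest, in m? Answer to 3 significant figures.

2040 m

buoy 1: 2.51 nmi = 4648.52 m.
buoy 3: 1.62 SM = 2607.14 m.
Spread: 4648.52 − 2607.14 = 2040 m.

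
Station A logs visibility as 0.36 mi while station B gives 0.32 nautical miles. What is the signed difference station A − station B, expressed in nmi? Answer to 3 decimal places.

station A: 0.36 SM = 0.31283 nmi.
Difference: 0.31283 − 0.32000 = -0.007 nmi.

-0.007 nmi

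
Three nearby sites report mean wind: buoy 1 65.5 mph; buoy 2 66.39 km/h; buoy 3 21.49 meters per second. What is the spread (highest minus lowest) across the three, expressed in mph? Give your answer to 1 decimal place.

buoy 2: 66.39 km/h = 41.253 mph.
buoy 3: 21.49 m/s = 48.072 mph.
Spread: 65.500 − 41.253 = 24.2 mph.

24.2 mph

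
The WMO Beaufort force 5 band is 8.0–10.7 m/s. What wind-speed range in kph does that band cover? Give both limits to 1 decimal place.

8.0–10.7 m/s × 3.6 = 28.8–38.5 km/h.

28.8 to 38.5 km/h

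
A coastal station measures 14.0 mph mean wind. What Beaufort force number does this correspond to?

Beaufort force 4

14.0 mph = 6.3 m/s, which is Beaufort 4 (moderate breeze, 5.5–7.9 m/s).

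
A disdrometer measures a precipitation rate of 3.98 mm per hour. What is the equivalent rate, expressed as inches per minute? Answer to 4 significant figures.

0.002612 in/minute

3.98 mm/hour × 0.0393701 in/mm × 0.0166667 hour/minute = 0.002612 in/minute.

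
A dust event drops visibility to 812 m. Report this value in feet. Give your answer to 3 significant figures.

1 m = 3.28084 ft, so 812 × 3.28084 = 2660 ft.

2660 ft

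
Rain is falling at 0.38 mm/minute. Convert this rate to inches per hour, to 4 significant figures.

0.38 mm/minute × 0.0393701 in/mm × 60 minute/hour = 0.8976 in/hour.

0.8976 in/hour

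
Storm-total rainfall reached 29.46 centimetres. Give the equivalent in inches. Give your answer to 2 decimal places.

1 cm = 0.393701 in, so 29.46 × 0.393701 = 11.60 in.

11.60 in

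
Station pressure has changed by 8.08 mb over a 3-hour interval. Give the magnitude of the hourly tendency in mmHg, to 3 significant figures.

2.02 mmHg per hour

8.08 mb / 3 h × 0.750062 mmHg/mb = 2.02 mmHg/h.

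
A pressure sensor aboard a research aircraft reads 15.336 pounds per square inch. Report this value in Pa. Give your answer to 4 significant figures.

1 psi = 6894.76 Pa, so 15.336 × 6894.76 = 105700 Pa.

105700 Pa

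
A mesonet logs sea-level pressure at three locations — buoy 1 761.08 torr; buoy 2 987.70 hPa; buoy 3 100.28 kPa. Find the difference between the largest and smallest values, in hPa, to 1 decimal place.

27.0 hPa

buoy 1: 761.08 mmHg = 1014.690 hPa.
buoy 3: 100.28 kPa = 1002.800 hPa.
Spread: 1014.690 − 987.700 = 27.0 hPa.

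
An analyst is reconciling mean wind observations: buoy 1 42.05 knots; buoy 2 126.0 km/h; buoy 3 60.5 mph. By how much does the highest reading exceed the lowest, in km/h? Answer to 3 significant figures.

48.1 km/h

buoy 1: 42.05 kt = 77.877 km/h.
buoy 3: 60.5 mph = 97.365 km/h.
Spread: 126.000 − 77.877 = 48.1 km/h.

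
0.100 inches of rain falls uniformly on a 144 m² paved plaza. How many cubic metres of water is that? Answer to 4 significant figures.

Depth: 0.100 in × 25.4 = 2.54 mm.
1 mm over 1 m² is 1 L, so volume = 2.54 × 144 = 365.76 L = 0.3658 m³.

0.3658 cubic metres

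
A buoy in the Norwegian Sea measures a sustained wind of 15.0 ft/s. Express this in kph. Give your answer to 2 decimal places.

16.46 km/h

1 ft/s = 1.09728 km/h, so 15.0 × 1.09728 = 16.46 km/h.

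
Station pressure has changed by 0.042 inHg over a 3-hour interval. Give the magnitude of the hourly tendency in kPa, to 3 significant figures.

0.0474 kPa per hour

0.042 inHg / 3 h × 3.38639 kPa/inHg = 0.0474 kPa/h.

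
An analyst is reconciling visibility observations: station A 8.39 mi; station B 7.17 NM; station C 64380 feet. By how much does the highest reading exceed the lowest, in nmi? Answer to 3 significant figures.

3.43 nmi

station A: 8.39 SM = 7.2907 nmi.
station C: 64380 ft = 10.5956 nmi.
Spread: 10.5956 − 7.1700 = 3.43 nmi.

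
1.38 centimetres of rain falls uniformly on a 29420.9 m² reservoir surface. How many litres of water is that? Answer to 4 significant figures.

Depth: 1.38 cm × 10 = 13.8 mm.
1 mm over 1 m² is 1 L, so volume = 13.8 × 29420.9 = 406008.42 L ≈ 406000 L.

406000 litres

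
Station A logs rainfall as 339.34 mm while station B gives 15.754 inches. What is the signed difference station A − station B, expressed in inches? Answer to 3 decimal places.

station A: 339.34 mm = 13.35984 in.
Difference: 13.35984 − 15.75400 = -2.394 in.

-2.394 in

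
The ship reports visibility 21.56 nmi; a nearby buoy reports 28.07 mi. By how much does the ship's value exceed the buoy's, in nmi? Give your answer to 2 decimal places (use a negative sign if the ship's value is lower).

-2.83 nmi

the buoy: 28.07 SM = 24.3922 nmi.
Difference: 21.5600 − 24.3922 = -2.83 nmi.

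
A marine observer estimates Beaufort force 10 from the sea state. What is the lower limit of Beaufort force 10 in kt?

Beaufort 10 (storm) spans 48–55 knots.

48 kt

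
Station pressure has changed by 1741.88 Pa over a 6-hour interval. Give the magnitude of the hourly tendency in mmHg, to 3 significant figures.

2.18 mmHg per hour

1741.88 Pa / 6 h × 0.00750062 mmHg/Pa = 2.18 mmHg/h.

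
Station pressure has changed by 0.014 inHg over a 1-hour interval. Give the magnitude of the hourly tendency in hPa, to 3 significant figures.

0.474 hPa per hour

0.014 inHg / 1 h × 33.8639 hPa/inHg = 0.474 hPa/h.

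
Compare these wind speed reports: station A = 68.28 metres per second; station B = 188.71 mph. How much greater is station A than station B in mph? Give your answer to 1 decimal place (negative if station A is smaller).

-36.0 mph

station A: 68.28 m/s = 152.738 mph.
Difference: 152.738 − 188.710 = -36.0 mph.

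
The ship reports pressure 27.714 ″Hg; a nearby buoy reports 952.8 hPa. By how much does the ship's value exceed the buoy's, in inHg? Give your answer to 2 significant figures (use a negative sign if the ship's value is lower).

-0.42 inHg

the buoy: 952.8 hPa = 28.1362 inHg.
Difference: 27.7140 − 28.1362 = -0.42 inHg.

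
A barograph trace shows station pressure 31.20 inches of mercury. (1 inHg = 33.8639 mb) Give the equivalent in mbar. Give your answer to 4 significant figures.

1057 mb

1 inHg = 33.8639 mb, so 31.20 × 33.8639 = 1057 mb.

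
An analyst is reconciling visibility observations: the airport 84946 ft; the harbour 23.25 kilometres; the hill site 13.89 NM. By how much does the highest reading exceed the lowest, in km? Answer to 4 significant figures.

2.642 km

the airport: 84946 ft = 25.89154 km.
the hill site: 13.89 nmi = 25.72428 km.
Spread: 25.89154 − 23.25000 = 2.642 km.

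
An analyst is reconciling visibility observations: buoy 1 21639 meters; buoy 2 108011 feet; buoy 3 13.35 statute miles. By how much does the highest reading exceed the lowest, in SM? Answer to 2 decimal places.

buoy 1: 21639 m = 13.4459 SM.
buoy 2: 108011 ft = 20.4566 SM.
Spread: 20.4566 − 13.3500 = 7.11 SM.

7.11 SM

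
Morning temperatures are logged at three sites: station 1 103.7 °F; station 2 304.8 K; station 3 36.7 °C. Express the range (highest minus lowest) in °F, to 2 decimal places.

station 1: 103.7 °F = 39.833 °C.
station 2: 304.8 K = 31.650 °C.
Spread: 39.833 − 31.650 = 8.183 °C = 14.73 °F.

14.73 °F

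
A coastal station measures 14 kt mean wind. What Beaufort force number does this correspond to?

Beaufort force 4

14 kt lies in the Beaufort 4 band (moderate breeze, 11–16 kt).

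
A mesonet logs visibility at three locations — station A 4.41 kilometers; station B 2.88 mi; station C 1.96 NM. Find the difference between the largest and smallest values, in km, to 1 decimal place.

1.0 km

station B: 2.88 SM = 4.635 km.
station C: 1.96 nmi = 3.630 km.
Spread: 4.635 − 3.630 = 1.0 km.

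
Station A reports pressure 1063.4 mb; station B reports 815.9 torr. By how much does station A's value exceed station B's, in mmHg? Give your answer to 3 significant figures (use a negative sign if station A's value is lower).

station A: 1063.4 mb = 797.615 mmHg.
Difference: 797.615 − 815.900 = -18.3 mmHg.

-18.3 mmHg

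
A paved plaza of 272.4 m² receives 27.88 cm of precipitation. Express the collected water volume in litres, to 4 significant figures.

Depth: 27.88 cm × 10 = 278.8 mm.
1 mm over 1 m² is 1 L, so volume = 278.8 × 272.4 = 75945.12 L ≈ 75950 L.

75950 litres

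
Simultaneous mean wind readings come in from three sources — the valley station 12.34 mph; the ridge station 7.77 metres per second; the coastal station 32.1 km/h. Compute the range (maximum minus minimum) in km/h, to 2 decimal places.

12.24 km/h

the valley station: 12.34 mph = 19.8593 km/h.
the ridge station: 7.77 m/s = 27.9720 km/h.
Spread: 32.1000 − 19.8593 = 12.24 km/h.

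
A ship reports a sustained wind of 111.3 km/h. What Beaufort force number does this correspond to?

Beaufort force 11

111.3 km/h = 30.9 m/s, which is Beaufort 11 (violent storm, 28.5–32.6 m/s).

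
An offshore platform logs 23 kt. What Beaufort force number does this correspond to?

Beaufort force 6

23 kt lies in the Beaufort 6 band (strong breeze, 22–27 kt).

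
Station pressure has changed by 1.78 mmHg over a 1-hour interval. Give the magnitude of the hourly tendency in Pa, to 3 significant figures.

237 Pa per hour

1.78 mmHg / 1 h × 133.322 Pa/mmHg = 237 Pa/h.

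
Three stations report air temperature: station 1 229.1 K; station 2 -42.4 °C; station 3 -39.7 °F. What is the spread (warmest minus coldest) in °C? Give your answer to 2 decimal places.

station 1: 229.1 K = -44.050 °C.
station 3: -39.7 °F = -39.833 °C.
Spread: (-39.833) − (-44.050) = 4.217 °C.

4.22 °C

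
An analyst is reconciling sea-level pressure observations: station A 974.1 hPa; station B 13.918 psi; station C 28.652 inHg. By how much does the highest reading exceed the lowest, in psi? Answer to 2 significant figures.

0.21 psi

station A: 974.1 hPa = 14.1281 psi.
station C: 28.652 inHg = 14.0726 psi.
Spread: 14.1281 − 13.9180 = 0.21 psi.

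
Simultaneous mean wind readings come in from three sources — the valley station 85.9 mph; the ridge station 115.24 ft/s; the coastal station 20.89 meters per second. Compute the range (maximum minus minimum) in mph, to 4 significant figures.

39.17 mph

the ridge station: 115.24 ft/s = 78.5727 mph.
the coastal station: 20.89 m/s = 46.7296 mph.
Spread: 85.9000 − 46.7296 = 39.17 mph.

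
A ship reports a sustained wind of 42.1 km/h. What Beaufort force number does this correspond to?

Beaufort force 6

42.1 km/h = 11.7 m/s, which is Beaufort 6 (strong breeze, 10.8–13.8 m/s).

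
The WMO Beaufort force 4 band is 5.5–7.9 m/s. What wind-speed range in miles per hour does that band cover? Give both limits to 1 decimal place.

12.3 to 17.7 mph

5.5–7.9 m/s × 2.237 = 12.3–17.7 mph.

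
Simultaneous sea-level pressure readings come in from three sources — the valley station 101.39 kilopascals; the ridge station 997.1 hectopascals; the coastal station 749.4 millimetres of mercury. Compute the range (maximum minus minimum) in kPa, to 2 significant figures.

1.7 kPa

the ridge station: 997.1 hPa = 99.710 kPa.
the coastal station: 749.4 mmHg = 99.912 kPa.
Spread: 101.390 − 99.710 = 1.7 kPa.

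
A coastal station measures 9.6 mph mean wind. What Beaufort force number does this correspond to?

Beaufort force 3

9.6 mph = 4.3 m/s, which is Beaufort 3 (gentle breeze, 3.4–5.4 m/s).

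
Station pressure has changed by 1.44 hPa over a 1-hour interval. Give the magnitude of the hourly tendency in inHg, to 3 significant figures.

0.0425 inHg per hour

1.44 hPa / 1 h × 0.02953 inHg/hPa = 0.0425 inHg/h.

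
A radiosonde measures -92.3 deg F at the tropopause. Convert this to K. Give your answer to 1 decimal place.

First to °C: -69.06 °C.
Then to K: 204.1 K.

204.1 K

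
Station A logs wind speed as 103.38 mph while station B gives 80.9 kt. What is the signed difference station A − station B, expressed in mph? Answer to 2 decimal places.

10.28 mph

station B: 80.9 kt = 93.0981 mph.
Difference: 103.3800 − 93.0981 = 10.28 mph.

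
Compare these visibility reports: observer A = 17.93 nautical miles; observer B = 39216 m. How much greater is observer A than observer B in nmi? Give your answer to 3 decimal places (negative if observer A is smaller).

-3.245 nmi

observer B: 39216 m = 21.17495 nmi.
Difference: 17.93000 − 21.17495 = -3.245 nmi.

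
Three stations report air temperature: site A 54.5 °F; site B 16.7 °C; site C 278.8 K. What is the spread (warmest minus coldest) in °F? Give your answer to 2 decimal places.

19.89 °F

site A: 54.5 °F = 12.500 °C.
site C: 278.8 K = 5.650 °C.
Spread: 16.700 − 5.650 = 11.050 °C = 19.89 °F.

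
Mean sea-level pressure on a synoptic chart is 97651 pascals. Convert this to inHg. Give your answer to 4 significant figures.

28.84 inHg

1 Pa = 0.0002953 inHg, so 97651 × 0.0002953 = 28.84 inHg.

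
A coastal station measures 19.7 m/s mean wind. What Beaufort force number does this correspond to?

19.7 m/s lies in the Beaufort 8 band (gale, 17.2–20.7 m/s).

Beaufort force 8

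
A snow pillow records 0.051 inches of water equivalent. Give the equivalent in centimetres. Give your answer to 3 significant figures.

0.130 cm

1 in = 2.54 cm, so 0.051 × 2.54 = 0.130 cm.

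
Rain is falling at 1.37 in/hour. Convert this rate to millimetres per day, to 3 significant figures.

835 mm/day

1.37 in/hour × 25.4 mm/in × 24 hour/day = 835 mm/day.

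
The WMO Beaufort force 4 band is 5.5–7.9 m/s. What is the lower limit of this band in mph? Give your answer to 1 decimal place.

12.3 mph

5.5–7.9 m/s × 2.237 = 12.3–17.7 mph.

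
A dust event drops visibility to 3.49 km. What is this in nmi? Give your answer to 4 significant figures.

1 km = 0.539957 nmi, so 3.49 × 0.539957 = 1.884 nmi.

1.884 nmi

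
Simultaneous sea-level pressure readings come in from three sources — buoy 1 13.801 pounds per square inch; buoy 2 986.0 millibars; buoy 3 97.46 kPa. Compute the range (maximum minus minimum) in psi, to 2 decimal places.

buoy 2: 986.0 mb = 14.3007 psi.
buoy 3: 97.46 kPa = 14.1354 psi.
Spread: 14.3007 − 13.8010 = 0.50 psi.

0.50 psi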